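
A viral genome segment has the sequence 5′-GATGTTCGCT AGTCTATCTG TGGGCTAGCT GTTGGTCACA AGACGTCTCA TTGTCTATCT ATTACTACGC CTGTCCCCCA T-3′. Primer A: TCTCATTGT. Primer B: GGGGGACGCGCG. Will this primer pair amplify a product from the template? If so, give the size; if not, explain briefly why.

No product — primer B has no binding site in the template.

Primer B (GGGGGACGCGCG) does not match the top strand, and its reverse complement CGCGCGTCCCCC does not match either.
With no annealing site for primer B, no amplification occurs.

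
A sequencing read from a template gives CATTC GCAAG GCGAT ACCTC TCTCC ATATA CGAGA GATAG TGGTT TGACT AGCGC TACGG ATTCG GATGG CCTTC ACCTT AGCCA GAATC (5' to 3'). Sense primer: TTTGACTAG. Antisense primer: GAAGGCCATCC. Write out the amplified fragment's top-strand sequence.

Forward primer TTTGACTAG is found on the top strand at positions 44–52.
Reverse complement of the reverse primer: GGATGGCCTTC. This occurs on the top strand at positions 65–75.
The product is the template from position 44 through 75 (32 bp).

5'-TTTGACTAGCGCTACGGATTCGGATGGCCTTC-3'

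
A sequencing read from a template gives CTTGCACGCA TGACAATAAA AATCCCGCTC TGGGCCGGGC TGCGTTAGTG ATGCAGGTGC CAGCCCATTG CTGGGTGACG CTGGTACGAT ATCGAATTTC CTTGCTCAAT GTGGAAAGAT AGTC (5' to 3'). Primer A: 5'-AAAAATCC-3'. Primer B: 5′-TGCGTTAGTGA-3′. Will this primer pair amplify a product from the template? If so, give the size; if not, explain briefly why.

No product — both primers anneal to the same strand and extend in the same direction.

Primer A (AAAAATCC) matches the top strand at positions 18–25 (3' end points downstream).
Primer B (TGCGTTAGTGA) also matches the top strand directly, at positions 41–51 — its reverse complement TCACTAACGCA is not present.
Both primers anneal to the bottom strand with 3' ends pointing the same way, so neither can prime synthesis back toward the other.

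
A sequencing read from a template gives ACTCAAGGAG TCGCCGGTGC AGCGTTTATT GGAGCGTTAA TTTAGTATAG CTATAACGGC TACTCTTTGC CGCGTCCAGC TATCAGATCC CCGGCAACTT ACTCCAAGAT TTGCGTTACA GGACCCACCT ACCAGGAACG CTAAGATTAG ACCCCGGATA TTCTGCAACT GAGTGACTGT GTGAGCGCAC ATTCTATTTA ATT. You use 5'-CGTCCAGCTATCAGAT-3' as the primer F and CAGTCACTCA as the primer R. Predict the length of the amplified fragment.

107 bp

Forward primer CGTCCAGCTATCAGAT is found on the top strand at positions 73–88.
The reverse primer's reverse complement is TGAGTGACTG, which matches the template at positions 170–179.
The product runs from position 73 to position 179, so its length is 179 − 73 + 1 = 107 bp.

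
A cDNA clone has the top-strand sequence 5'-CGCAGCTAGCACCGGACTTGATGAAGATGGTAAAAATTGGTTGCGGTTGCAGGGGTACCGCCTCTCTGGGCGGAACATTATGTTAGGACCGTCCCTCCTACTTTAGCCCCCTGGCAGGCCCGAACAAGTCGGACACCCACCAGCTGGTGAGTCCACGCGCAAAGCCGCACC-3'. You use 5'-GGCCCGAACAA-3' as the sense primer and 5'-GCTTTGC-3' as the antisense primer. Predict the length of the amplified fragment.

49 bp

Forward primer GGCCCGAACAA is found on the top strand at positions 117–127.
Reverse complement of the reverse primer: GCAAAGC. This occurs on the top strand at positions 159–165.
The product runs from position 117 to position 165, so its length is 165 − 117 + 1 = 49 bp.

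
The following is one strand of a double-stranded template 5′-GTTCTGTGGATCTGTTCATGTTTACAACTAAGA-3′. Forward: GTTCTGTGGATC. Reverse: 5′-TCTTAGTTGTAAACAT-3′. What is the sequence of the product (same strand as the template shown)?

5'-GTTCTGTGGATCTGTTCATGTTTACAACTAAGA-3'

Scanning the template, GTTCTGTGGATC occurs at positions 1–12; this primer anneals to the bottom strand there with its 3' end pointing downstream.
Taking the reverse complement of TCTTAGTTGTAAACAT gives ATGTTTACAACTAAGA, found at positions 18–33 on the template; the primer anneals here to the top strand with its 3' end pointing upstream.
The product is the template from position 1 through 33 (33 bp).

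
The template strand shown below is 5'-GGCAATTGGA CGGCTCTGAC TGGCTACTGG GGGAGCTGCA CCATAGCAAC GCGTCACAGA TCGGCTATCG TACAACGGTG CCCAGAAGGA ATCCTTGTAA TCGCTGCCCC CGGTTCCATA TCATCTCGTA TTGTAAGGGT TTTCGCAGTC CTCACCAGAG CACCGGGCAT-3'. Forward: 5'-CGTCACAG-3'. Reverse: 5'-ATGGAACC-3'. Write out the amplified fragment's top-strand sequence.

5'-CGTCACAGATCGGCTATCGTACAACGGTGCCCAGAAGGAATCCTTGTAATCGCTGCCCCCGGTTCCAT-3'

Forward primer CGTCACAG is found on the top strand at positions 52–59.
Taking the reverse complement of ATGGAACC gives GGTTCCAT, found at positions 112–119 on the template; the primer anneals here to the top strand with its 3' end pointing upstream.
The product is the template from position 52 through 119 (68 bp).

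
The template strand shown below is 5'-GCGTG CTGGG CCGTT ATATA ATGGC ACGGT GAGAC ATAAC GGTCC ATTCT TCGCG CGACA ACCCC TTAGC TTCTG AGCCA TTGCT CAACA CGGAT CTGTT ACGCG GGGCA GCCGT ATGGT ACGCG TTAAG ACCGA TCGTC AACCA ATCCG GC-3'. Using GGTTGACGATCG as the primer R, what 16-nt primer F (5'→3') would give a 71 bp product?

5'-TGAGCCATTGCTCAAC-3'

The reverse primer's reverse complement CGATCGTCAACC matches the template at positions 133–144, so the product ends at position 144.
A 71 bp product then starts at position 144 − 71 + 1 = 74.
The forward primer is identical to the top strand there: TGAGCCATTGCTCAAC.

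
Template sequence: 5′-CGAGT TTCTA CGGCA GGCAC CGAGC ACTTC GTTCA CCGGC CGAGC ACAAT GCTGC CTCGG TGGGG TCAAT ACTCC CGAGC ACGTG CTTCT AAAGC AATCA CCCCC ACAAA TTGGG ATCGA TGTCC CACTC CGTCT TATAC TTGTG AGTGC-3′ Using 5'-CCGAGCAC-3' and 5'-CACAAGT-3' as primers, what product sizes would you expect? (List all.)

The forward primer CCGAGCAC matches the top strand at positions 20–27, 40–47, 75–82.
The reverse primer's reverse complement is ACTTGTG, matching at positions 139–145.
Each forward site pairs with the reverse site to give a product ending at position 145: sizes 126, 106, 71 bp.

126 bp, 106 bp, 71 bp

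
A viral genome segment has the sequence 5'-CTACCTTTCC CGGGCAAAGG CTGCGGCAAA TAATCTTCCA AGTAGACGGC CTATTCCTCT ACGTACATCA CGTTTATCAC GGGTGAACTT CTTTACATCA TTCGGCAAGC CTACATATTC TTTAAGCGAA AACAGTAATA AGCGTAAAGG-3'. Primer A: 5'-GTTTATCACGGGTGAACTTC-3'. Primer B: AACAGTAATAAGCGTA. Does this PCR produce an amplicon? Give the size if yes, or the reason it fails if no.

Primer A (GTTTATCACGGGTGAACTTC) matches the top strand at positions 72–91 (3' end points downstream).
Primer B (AACAGTAATAAGCGTA) also matches the top strand directly, at positions 131–146 — its reverse complement TACGCTTATTACTGTT is not present.
Both primers anneal to the bottom strand with 3' ends pointing the same way, so neither can prime synthesis back toward the other.

No product — both primers anneal to the same strand and extend in the same direction.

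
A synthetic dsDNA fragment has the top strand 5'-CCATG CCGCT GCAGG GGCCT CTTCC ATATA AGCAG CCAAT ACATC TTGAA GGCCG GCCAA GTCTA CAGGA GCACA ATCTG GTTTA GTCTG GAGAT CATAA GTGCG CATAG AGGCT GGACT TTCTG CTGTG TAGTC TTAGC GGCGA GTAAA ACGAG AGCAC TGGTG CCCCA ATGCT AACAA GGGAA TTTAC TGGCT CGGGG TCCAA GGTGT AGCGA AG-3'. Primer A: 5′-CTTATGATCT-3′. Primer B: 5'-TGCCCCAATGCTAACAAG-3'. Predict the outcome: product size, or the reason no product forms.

Primer A (CTTATGATCT) has reverse complement AGATCATAAG, which matches the top strand at positions 92–101; primer A anneals to the top strand there with its 3' end pointing upstream toward position 92.
Primer B (TGCCCCAATGCTAACAAG) matches the top strand directly at positions 164–181; it anneals to the bottom strand with its 3' end pointing downstream toward position 181.
The 3' ends diverge (primer A extends toward position 1, primer B toward position 217), so the primers never converge on a shared product.

No product — the primers' 3' ends point away from each other.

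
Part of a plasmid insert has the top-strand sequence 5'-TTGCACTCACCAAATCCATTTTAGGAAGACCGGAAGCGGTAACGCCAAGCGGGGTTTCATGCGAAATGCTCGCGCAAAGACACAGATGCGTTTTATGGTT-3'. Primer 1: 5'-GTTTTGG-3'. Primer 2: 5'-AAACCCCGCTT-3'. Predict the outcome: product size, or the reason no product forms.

Primer 1 (GTTTTGG) does not match the top strand, and its reverse complement CCAAAAC does not match either.
With no annealing site for primer 1, no amplification occurs.

No product — primer 1 has no binding site in the template.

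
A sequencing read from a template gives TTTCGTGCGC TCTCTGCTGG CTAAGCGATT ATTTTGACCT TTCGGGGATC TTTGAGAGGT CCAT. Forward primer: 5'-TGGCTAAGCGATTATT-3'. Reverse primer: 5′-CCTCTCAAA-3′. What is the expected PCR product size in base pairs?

42 bp

Scanning the template, TGGCTAAGCGATTATT occurs at positions 18–33; this primer anneals to the bottom strand there with its 3' end pointing downstream.
Reverse complement of the reverse primer: TTTGAGAGG. This occurs on the top strand at positions 51–59.
The product runs from position 18 to position 59, so its length is 59 − 18 + 1 = 42 bp.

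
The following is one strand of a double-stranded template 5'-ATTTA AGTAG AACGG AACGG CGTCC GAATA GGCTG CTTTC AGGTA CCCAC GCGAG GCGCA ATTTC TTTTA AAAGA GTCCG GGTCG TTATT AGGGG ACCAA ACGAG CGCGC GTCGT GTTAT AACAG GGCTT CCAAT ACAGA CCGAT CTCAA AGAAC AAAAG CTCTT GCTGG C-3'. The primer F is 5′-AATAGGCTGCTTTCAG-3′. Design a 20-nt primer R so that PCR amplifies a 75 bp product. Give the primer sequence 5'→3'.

The forward primer binds at positions 27–42, so a 75 bp product ends at position 27 + 75 − 1 = 101.
The reverse primer anneals to the top strand over positions 82–101, i.e. to GTCGTTATTAGGGGACCAAA.
Its sequence written 5'→3' is the reverse complement: TTTGGTCCCCTAATAACGAC.

5'-TTTGGTCCCCTAATAACGAC-3'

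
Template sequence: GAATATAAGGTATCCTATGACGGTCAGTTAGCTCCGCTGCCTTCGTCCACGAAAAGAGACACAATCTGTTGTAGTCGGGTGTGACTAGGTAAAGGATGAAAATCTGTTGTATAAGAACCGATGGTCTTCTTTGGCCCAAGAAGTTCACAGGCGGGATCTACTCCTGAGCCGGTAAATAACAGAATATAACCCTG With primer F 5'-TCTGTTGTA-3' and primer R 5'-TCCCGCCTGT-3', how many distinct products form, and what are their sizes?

The forward primer TCTGTTGTA matches the top strand at positions 65–73, 103–111.
The reverse primer's reverse complement is ACAGGCGGGA, matching at positions 147–156.
Each forward site pairs with the reverse site to give a product ending at position 156: sizes 92, 54 bp.

Two products: 92 bp, 54 bp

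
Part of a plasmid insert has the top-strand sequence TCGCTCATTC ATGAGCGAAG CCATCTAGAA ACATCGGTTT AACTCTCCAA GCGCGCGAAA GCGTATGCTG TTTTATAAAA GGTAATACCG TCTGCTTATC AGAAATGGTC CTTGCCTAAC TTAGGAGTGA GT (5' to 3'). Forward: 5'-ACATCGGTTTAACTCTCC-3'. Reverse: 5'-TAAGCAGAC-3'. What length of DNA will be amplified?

68 bp

Scanning the template, ACATCGGTTTAACTCTCC occurs at positions 31–48; this primer anneals to the bottom strand there with its 3' end pointing downstream.
Reverse complement of the reverse primer: GTCTGCTTA. This occurs on the top strand at positions 90–98.
The product runs from position 31 to position 98, so its length is 98 − 31 + 1 = 68 bp.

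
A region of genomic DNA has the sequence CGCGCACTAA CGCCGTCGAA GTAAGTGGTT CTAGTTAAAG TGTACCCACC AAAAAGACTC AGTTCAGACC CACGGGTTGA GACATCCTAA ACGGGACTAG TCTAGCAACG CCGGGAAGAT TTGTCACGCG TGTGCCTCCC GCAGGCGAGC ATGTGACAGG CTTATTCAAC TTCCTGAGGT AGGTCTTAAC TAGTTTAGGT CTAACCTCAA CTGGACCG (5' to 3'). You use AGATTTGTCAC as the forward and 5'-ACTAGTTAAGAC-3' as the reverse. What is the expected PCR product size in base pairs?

Forward primer AGATTTGTCAC is found on the top strand at positions 117–127.
Reverse complement of the reverse primer: GTCTTAACTAGT. This occurs on the top strand at positions 183–194.
The product runs from position 117 to position 194, so its length is 194 − 117 + 1 = 78 bp.

78 bp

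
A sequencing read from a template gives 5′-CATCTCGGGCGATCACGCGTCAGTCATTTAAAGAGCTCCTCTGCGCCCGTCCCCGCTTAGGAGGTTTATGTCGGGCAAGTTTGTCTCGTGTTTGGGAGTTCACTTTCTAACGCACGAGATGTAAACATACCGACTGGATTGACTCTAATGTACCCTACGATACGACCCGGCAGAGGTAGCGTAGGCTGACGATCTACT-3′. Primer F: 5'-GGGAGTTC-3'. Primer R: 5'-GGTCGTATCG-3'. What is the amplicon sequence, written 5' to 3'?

The forward primer matches the template at positions 94–101.
Reverse complement of the reverse primer: CGATACGACC. This occurs on the top strand at positions 158–167.
The product is the template from position 94 through 167 (74 bp).

5'-GGGAGTTCACTTTCTAACGCACGAGATGTAAACATACCGACTGGATTGACTCTAATGTACCCTACGATACGACC-3'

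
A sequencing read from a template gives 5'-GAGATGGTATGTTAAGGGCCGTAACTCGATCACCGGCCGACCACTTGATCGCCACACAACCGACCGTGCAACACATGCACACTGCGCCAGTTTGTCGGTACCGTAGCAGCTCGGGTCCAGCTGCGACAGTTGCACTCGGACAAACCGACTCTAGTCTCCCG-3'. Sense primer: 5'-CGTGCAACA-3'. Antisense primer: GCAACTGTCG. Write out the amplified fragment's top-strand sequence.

The forward primer matches the template at positions 65–73.
Reverse complement of the reverse primer: CGACAGTTGC. This occurs on the top strand at positions 124–133.
The product is the template from position 65 through 133 (69 bp).

5'-CGTGCAACACATGCACACTGCGCCAGTTTGTCGGTACCGTAGCAGCTCGGGTCCAGCTGCGACAGTTGC-3'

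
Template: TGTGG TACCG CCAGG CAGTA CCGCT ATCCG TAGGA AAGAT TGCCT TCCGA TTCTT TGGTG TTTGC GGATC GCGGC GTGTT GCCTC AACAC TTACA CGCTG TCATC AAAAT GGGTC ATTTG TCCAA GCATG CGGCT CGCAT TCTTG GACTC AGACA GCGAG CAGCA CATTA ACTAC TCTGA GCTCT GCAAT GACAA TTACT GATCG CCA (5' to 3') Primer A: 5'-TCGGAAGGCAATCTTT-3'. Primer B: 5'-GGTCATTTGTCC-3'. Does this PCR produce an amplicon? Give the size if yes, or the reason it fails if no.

No product — the primers' 3' ends point away from each other.

Primer A (TCGGAAGGCAATCTTT) has reverse complement AAAGATTGCCTTCCGA, which matches the top strand at positions 35–50; primer A anneals to the top strand there with its 3' end pointing upstream toward position 35.
Primer B (GGTCATTTGTCC) matches the top strand directly at positions 112–123; it anneals to the bottom strand with its 3' end pointing downstream toward position 123.
The 3' ends diverge (primer A extends toward position 1, primer B toward position 208), so the primers never converge on a shared product.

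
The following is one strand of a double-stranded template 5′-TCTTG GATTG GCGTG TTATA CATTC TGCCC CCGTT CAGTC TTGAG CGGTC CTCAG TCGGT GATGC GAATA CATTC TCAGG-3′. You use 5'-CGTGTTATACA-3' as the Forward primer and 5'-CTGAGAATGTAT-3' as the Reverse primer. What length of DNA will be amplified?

68 bp

Scanning the template, CGTGTTATACA occurs at positions 12–22; this primer anneals to the bottom strand there with its 3' end pointing downstream.
Reverse complement of the reverse primer: ATACATTCTCAG. This occurs on the top strand at positions 68–79.
Amplicon spans positions 12–79: 68 bp.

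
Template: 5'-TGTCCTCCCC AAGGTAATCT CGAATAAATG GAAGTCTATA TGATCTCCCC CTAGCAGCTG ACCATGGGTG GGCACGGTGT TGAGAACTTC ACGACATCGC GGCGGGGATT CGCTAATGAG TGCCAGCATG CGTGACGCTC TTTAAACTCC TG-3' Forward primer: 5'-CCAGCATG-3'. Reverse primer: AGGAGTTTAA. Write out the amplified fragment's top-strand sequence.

5'-CCAGCATGCGTGACGCTCTTTAAACTCCT-3'

Forward primer CCAGCATG is found on the top strand at positions 123–130.
Reverse complement of the reverse primer: TTAAACTCCT. This occurs on the top strand at positions 142–151.
The product is the template from position 123 through 151 (29 bp).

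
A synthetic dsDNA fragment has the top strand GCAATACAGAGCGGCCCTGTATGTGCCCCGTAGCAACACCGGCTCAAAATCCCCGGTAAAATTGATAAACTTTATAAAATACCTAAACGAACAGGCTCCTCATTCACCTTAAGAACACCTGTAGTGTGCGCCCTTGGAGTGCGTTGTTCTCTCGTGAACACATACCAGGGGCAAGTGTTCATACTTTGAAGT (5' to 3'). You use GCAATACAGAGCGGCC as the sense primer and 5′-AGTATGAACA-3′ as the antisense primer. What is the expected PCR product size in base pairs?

185 bp

Scanning the template, GCAATACAGAGCGGCC occurs at positions 1–16; this primer anneals to the bottom strand there with its 3' end pointing downstream.
Reverse complement of the reverse primer: TGTTCATACT. This occurs on the top strand at positions 176–185.
The product runs from position 1 to position 185, so its length is 185 − 1 + 1 = 185 bp.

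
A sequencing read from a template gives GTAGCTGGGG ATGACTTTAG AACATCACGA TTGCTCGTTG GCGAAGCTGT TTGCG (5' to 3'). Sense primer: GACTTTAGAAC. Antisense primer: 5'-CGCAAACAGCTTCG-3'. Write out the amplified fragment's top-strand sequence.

The forward primer matches the template at positions 13–23.
The reverse primer's reverse complement is CGAAGCTGTTTGCG, which matches the template at positions 42–55.
The product is the template from position 13 through 55 (43 bp).

5'-GACTTTAGAACATCACGATTGCTCGTTGGCGAAGCTGTTTGCG-3'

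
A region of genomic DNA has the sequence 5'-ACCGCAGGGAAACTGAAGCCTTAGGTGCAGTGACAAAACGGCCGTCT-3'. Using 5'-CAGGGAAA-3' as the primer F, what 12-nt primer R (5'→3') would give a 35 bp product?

The forward primer binds at positions 5–12, so a 35 bp product ends at position 5 + 35 − 1 = 39.
The reverse primer anneals to the top strand over positions 28–39, i.e. to CAGTGACAAAAC.
Its sequence written 5'→3' is the reverse complement: GTTTTGTCACTG.

5'-GTTTTGTCACTG-3'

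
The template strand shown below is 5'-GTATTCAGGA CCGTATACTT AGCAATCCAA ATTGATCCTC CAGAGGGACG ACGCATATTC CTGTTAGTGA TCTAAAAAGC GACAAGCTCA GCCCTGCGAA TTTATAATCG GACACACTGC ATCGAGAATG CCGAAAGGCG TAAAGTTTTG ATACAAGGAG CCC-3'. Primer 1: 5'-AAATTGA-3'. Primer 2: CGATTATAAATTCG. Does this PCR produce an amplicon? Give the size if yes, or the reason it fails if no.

Yes — an 82 bp product.

Primer 1 (AAATTGA) matches the top strand at positions 29–35; it acts as a forward primer.
Primer 2's reverse complement is CGAATTTATAATCG, matching the top strand at positions 97–110; it acts as a reverse primer.
The 3' ends face each other across positions 29–110, giving an 82 bp product.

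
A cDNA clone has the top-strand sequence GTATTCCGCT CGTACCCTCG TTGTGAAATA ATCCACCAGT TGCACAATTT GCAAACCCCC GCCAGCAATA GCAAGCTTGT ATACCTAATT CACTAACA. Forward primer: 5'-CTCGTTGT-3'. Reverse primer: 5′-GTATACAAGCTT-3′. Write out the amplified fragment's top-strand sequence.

5'-CTCGTTGTGAAATAATCCACCAGTTGCACAATTTGCAAACCCCCGCCAGCAATAGCAAGCTTGTATAC-3'

Scanning the template, CTCGTTGT occurs at positions 17–24; this primer anneals to the bottom strand there with its 3' end pointing downstream.
Taking the reverse complement of GTATACAAGCTT gives AAGCTTGTATAC, found at positions 73–84 on the template; the primer anneals here to the top strand with its 3' end pointing upstream.
The product is the template from position 17 through 84 (68 bp).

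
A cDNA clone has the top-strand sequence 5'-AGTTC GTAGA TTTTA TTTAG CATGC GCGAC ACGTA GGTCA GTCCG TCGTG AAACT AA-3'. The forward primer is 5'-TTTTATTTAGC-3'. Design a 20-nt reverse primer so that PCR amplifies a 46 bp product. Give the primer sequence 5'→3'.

The forward primer binds at positions 11–21, so a 46 bp product ends at position 11 + 46 − 1 = 56.
The reverse primer anneals to the top strand over positions 37–56, i.e. to GTCAGTCCGTCGTGAAACTA.
Its sequence written 5'→3' is the reverse complement: TAGTTTCACGACGGACTGAC.

5'-TAGTTTCACGACGGACTGAC-3'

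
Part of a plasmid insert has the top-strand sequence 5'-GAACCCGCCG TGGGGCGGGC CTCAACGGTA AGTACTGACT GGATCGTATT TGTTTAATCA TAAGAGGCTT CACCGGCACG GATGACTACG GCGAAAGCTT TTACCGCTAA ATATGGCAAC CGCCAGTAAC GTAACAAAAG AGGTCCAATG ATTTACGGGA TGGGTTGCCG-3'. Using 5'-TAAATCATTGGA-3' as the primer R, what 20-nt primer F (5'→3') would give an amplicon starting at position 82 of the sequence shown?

The reverse primer's reverse complement TCCAATGATTTA matches the template at positions 144–155; the product starts at position 82.
The forward primer is identical to the top strand over positions 82–101: ATGACTACGGCGAAAGCTTT.

5'-ATGACTACGGCGAAAGCTTT-3'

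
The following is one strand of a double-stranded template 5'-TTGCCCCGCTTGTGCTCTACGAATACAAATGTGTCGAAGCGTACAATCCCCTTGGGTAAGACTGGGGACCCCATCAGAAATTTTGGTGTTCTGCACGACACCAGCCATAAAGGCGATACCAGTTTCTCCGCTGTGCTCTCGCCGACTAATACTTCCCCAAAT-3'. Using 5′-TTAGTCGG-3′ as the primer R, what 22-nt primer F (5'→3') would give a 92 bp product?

The reverse primer's reverse complement CCGACTAA matches the template at positions 142–149, so the product ends at position 149.
A 92 bp product then starts at position 149 − 92 + 1 = 58.
The forward primer is identical to the top strand there: AAGACTGGGGACCCCATCAGAA.

5'-AAGACTGGGGACCCCATCAGAA-3'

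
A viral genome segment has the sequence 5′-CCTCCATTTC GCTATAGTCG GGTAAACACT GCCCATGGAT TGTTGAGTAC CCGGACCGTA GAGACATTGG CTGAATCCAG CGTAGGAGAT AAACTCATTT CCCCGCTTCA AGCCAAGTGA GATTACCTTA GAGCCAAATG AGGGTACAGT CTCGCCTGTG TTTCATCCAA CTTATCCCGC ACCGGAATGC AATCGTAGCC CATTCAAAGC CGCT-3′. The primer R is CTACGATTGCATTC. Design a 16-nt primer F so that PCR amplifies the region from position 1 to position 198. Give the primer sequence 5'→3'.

5'-CCTCCATTTCGCTATA-3'

The reverse primer's reverse complement GAATGCAATCGTAG matches the template at positions 185–198; the product starts at position 1.
The forward primer is identical to the top strand over positions 1–16: CCTCCATTTCGCTATA.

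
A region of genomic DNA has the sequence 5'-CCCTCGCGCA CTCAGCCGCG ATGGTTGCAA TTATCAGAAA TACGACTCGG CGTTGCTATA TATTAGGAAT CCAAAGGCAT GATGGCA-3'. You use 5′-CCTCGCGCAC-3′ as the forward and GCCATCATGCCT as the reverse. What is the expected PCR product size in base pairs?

85 bp

Scanning the template, CCTCGCGCAC occurs at positions 2–11; this primer anneals to the bottom strand there with its 3' end pointing downstream.
Reverse complement of the reverse primer: AGGCATGATGGC. This occurs on the top strand at positions 75–86.
Amplicon spans positions 2–86: 85 bp.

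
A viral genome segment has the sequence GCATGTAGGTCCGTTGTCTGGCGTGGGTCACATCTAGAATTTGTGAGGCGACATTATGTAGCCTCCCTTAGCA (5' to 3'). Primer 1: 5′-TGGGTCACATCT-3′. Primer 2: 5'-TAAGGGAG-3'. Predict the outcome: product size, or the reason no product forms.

Primer 1 (TGGGTCACATCT) matches the top strand at positions 24–35; it acts as a forward primer.
Primer 2's reverse complement is CTCCCTTA, matching the top strand at positions 63–70; it acts as a reverse primer.
The 3' ends face each other across positions 24–70, giving a 47 bp product.

Yes — a 47 bp product.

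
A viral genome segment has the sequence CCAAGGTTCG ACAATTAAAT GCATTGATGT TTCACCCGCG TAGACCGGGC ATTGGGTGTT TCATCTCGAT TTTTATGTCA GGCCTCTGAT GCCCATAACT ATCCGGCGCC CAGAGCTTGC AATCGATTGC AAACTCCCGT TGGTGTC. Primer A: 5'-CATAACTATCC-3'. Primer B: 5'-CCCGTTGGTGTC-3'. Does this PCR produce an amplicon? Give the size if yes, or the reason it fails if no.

No product — both primers anneal to the same strand and extend in the same direction.

Primer A (CATAACTATCC) matches the top strand at positions 94–104 (3' end points downstream).
Primer B (CCCGTTGGTGTC) also matches the top strand directly, at positions 136–147 — its reverse complement GACACCAACGGG is not present.
Both primers anneal to the bottom strand with 3' ends pointing the same way, so neither can prime synthesis back toward the other.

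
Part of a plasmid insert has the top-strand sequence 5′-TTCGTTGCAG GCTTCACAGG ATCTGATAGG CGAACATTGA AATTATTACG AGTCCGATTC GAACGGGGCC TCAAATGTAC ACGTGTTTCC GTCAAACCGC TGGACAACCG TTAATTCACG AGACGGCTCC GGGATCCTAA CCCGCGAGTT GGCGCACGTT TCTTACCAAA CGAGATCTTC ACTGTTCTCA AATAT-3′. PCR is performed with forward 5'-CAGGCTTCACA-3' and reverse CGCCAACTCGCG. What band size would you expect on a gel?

147 bp

The forward primer matches the template at positions 8–18.
Reverse complement of the reverse primer: CGCGAGTTGGCG. This occurs on the top strand at positions 143–154.
Amplicon spans positions 8–154: 147 bp.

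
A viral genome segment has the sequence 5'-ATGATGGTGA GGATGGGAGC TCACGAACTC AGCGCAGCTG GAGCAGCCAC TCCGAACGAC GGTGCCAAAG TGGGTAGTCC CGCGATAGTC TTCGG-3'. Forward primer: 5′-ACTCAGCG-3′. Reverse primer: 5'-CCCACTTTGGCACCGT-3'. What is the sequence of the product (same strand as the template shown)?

5'-ACTCAGCGCAGCTGGAGCAGCCACTCCGAACGACGGTGCCAAAGTGGG-3'

The forward primer matches the template at positions 27–34.
Reverse complement of the reverse primer: ACGGTGCCAAAGTGGG. This occurs on the top strand at positions 59–74.
The product is the template from position 27 through 74 (48 bp).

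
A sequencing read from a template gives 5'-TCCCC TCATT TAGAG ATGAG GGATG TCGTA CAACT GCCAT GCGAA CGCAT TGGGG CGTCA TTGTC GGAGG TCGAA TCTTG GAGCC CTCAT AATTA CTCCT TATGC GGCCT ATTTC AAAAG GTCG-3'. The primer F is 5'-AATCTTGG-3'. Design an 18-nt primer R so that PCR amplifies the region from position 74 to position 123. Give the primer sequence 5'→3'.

The product's 3' end on the top strand is position 123.
The reverse primer anneals to the top strand over positions 106–123, i.e. to GGCCTATTTCAAAAGGTC.
Its sequence written 5'→3' is the reverse complement: GACCTTTTGAAATAGGCC.

5'-GACCTTTTGAAATAGGCC-3'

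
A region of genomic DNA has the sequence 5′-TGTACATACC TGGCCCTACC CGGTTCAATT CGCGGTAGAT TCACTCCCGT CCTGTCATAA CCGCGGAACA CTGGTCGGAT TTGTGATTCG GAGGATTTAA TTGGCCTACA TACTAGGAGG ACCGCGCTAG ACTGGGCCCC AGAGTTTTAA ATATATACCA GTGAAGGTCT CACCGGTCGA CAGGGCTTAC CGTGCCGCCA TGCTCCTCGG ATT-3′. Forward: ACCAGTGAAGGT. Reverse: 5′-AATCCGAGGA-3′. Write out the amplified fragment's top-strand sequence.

The forward primer matches the template at positions 157–168.
Reverse complement of the reverse primer: TCCTCGGATT. This occurs on the top strand at positions 204–213.
The product is the template from position 157 through 213 (57 bp).

5'-ACCAGTGAAGGTCTCACCGGTCGACAGGGCTTACCGTGCCGCCATGCTCCTCGGATT-3'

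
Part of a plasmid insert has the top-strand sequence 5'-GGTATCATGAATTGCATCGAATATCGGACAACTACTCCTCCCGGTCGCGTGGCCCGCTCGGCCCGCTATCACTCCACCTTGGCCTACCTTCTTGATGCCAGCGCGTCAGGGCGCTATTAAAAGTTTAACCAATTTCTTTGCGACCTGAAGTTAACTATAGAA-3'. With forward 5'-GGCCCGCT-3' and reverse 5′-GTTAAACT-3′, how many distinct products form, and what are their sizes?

Two products: 79 bp, 70 bp

The forward primer GGCCCGCT matches the top strand at positions 51–58, 60–67.
The reverse primer's reverse complement is AGTTTAAC, matching at positions 122–129.
Each forward site pairs with the reverse site to give a product ending at position 129: sizes 79, 70 bp.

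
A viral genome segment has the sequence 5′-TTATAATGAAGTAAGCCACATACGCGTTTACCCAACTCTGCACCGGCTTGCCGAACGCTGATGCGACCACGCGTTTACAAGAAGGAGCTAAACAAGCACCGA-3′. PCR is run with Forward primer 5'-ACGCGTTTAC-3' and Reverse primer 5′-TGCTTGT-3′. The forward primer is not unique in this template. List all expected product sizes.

The forward primer ACGCGTTTAC matches the top strand at positions 22–31, 69–78.
The reverse primer's reverse complement is ACAAGCA, matching at positions 92–98.
Each forward site pairs with the reverse site to give a product ending at position 98: sizes 77, 30 bp.

77 bp, 30 bp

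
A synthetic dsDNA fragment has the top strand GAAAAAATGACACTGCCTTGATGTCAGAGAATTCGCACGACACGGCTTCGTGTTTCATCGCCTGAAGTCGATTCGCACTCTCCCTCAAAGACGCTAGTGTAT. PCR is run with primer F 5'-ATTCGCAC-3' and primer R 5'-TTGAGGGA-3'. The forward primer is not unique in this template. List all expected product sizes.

58 bp, 18 bp

The forward primer ATTCGCAC matches the top strand at positions 31–38, 71–78.
The reverse primer's reverse complement is TCCCTCAA, matching at positions 81–88.
Each forward site pairs with the reverse site to give a product ending at position 88: sizes 58, 18 bp.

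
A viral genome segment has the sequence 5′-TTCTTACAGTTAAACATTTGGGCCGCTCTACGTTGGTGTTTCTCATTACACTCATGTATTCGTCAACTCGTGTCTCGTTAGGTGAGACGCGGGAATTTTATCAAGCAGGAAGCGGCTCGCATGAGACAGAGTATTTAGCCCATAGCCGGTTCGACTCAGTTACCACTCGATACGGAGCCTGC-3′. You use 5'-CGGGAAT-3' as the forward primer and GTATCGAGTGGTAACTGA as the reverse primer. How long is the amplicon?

The forward primer matches the template at positions 90–96.
Taking the reverse complement of GTATCGAGTGGTAACTGA gives TCAGTTACCACTCGATAC, found at positions 156–173 on the template; the primer anneals here to the top strand with its 3' end pointing upstream.
Product length = (reverse-primer end) − (forward-primer start) + 1 = 173 − 90 + 1 = 84 bp.

84 bp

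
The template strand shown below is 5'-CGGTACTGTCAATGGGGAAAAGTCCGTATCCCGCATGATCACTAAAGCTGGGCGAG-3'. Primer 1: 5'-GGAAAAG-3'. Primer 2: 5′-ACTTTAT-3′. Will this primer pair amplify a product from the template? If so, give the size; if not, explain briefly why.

No product — primer 2 has no binding site in the template.

Primer 2 (ACTTTAT) does not match the top strand, and its reverse complement ATAAAGT does not match either.
With no annealing site for primer 2, no amplification occurs.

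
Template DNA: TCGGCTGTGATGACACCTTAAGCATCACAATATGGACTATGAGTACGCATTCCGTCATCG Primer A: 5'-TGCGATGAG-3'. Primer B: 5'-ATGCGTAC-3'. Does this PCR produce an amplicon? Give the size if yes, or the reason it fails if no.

No product — primer A has no binding site in the template.

Primer A (TGCGATGAG) does not match the top strand, and its reverse complement CTCATCGCA does not match either.
With no annealing site for primer A, no amplification occurs.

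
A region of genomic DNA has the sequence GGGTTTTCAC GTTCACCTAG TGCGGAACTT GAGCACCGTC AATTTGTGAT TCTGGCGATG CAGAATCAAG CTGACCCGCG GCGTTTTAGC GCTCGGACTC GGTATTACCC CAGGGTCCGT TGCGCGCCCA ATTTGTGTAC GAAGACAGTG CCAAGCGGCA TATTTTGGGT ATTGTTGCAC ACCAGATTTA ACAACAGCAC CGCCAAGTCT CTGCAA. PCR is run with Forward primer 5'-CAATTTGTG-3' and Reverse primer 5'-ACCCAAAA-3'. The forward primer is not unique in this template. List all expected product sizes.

131 bp, 42 bp

The forward primer CAATTTGTG matches the top strand at positions 40–48, 129–137.
The reverse primer's reverse complement is TTTTGGGT, matching at positions 163–170.
Each forward site pairs with the reverse site to give a product ending at position 170: sizes 131, 42 bp.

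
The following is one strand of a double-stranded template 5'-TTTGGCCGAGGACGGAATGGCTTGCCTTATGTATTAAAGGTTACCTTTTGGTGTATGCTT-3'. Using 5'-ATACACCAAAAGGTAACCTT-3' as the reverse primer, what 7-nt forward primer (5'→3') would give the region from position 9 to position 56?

5'-AGGACGG-3'

The reverse primer's reverse complement AAGGTTACCTTTTGGTGTAT matches the template at positions 37–56; the product starts at position 9.
The forward primer is identical to the top strand over positions 9–15: AGGACGG.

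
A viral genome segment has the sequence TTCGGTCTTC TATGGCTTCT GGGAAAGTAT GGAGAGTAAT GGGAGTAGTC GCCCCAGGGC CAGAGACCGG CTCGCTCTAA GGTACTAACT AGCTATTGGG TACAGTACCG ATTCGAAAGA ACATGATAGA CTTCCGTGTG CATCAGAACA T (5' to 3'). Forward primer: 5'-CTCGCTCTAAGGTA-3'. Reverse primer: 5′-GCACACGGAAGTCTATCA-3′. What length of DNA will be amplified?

Scanning the template, CTCGCTCTAAGGTA occurs at positions 71–84; this primer anneals to the bottom strand there with its 3' end pointing downstream.
Reverse complement of the reverse primer: TGATAGACTTCCGTGTGC. This occurs on the top strand at positions 124–141.
The product runs from position 71 to position 141, so its length is 141 − 71 + 1 = 71 bp.

71 bp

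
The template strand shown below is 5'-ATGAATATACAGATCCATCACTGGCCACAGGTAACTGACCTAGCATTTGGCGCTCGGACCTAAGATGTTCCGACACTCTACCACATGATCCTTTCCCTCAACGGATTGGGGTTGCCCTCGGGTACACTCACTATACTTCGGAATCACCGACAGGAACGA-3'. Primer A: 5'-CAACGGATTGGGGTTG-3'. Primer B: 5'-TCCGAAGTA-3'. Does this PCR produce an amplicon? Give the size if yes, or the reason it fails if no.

Primer A (CAACGGATTGGGGTTG) matches the top strand at positions 99–114; it acts as a forward primer.
Primer B's reverse complement is TACTTCGGA, matching the top strand at positions 134–142; it acts as a reverse primer.
The 3' ends face each other across positions 99–142, giving a 44 bp product.

Yes — a 44 bp product.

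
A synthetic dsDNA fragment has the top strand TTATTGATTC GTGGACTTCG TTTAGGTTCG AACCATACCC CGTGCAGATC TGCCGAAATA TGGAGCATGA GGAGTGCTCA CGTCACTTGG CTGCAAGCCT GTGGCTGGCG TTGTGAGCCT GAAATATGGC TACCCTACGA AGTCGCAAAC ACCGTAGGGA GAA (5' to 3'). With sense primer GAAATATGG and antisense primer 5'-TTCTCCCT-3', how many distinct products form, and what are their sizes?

The forward primer GAAATATGG matches the top strand at positions 55–63, 121–129.
The reverse primer's reverse complement is AGGGAGAA, matching at positions 156–163.
Each forward site pairs with the reverse site to give a product ending at position 163: sizes 109, 43 bp.

Two products: 109 bp, 43 bp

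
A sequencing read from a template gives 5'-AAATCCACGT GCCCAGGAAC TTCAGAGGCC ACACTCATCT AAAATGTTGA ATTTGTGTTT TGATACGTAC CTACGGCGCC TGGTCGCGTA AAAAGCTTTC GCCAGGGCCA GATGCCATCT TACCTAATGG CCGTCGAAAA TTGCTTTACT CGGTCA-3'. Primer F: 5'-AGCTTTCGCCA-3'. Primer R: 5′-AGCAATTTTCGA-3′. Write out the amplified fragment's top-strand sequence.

5'-AGCTTTCGCCAGGGCCAGATGCCATCTTACCTAATGGCCGTCGAAAATTGCT-3'

Scanning the template, AGCTTTCGCCA occurs at positions 94–104; this primer anneals to the bottom strand there with its 3' end pointing downstream.
The reverse primer's reverse complement is TCGAAAATTGCT, which matches the template at positions 134–145.
The product is the template from position 94 through 145 (52 bp).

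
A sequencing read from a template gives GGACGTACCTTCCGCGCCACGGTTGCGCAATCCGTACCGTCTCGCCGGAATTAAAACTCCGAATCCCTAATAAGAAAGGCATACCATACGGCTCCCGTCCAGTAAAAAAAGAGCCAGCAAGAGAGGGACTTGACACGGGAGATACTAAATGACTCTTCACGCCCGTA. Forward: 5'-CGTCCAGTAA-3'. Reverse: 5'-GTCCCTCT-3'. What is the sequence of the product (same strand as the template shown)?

5'-CGTCCAGTAAAAAAAGAGCCAGCAAGAGAGGGAC-3'

Forward primer CGTCCAGTAA is found on the top strand at positions 96–105.
Reverse complement of the reverse primer: AGAGGGAC. This occurs on the top strand at positions 122–129.
The product is the template from position 96 through 129 (34 bp).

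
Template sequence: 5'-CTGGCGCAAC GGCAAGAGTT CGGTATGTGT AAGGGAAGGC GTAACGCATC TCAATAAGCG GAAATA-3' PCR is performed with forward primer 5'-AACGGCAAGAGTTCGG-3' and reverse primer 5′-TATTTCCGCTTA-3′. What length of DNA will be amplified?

59 bp

The forward primer matches the template at positions 8–23.
Reverse complement of the reverse primer: TAAGCGGAAATA. This occurs on the top strand at positions 55–66.
The product runs from position 8 to position 66, so its length is 66 − 8 + 1 = 59 bp.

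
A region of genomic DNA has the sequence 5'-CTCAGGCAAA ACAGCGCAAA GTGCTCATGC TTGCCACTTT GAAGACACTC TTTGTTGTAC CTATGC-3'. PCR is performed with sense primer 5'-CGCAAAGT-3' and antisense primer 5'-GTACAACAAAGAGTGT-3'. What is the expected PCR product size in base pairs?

Forward primer CGCAAAGT is found on the top strand at positions 15–22.
Reverse complement of the reverse primer: ACACTCTTTGTTGTAC. This occurs on the top strand at positions 45–60.
Amplicon spans positions 15–60: 46 bp.

46 bp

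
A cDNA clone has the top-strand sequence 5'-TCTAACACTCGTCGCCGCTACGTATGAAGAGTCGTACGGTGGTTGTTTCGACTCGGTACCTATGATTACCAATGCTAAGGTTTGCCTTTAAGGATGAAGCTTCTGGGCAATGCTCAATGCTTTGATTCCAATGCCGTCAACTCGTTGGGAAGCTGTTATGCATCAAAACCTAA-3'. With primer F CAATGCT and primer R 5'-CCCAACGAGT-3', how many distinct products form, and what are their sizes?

Three products: 80 bp, 42 bp, 35 bp

The forward primer CAATGCT matches the top strand at positions 70–76, 108–114, 115–121.
The reverse primer's reverse complement is ACTCGTTGGG, matching at positions 140–149.
Each forward site pairs with the reverse site to give a product ending at position 149: sizes 80, 42, 35 bp.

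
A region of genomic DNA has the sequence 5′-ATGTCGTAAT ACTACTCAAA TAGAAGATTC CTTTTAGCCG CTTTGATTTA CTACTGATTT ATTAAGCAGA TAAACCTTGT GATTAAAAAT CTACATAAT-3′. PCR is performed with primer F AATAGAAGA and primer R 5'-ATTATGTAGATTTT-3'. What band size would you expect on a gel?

81 bp

Scanning the template, AATAGAAGA occurs at positions 19–27; this primer anneals to the bottom strand there with its 3' end pointing downstream.
Reverse complement of the reverse primer: AAAATCTACATAAT. This occurs on the top strand at positions 86–99.
Product length = (reverse-primer end) − (forward-primer start) + 1 = 99 − 19 + 1 = 81 bp.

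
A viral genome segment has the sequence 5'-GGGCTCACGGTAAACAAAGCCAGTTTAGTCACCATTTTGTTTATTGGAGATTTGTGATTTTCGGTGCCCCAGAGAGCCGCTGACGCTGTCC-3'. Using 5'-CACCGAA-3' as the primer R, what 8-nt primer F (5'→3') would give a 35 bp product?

5'-CCATTTTG-3'

The reverse primer's reverse complement TTCGGTG matches the template at positions 60–66, so the product ends at position 66.
A 35 bp product then starts at position 66 − 35 + 1 = 32.
The forward primer is identical to the top strand there: CCATTTTG.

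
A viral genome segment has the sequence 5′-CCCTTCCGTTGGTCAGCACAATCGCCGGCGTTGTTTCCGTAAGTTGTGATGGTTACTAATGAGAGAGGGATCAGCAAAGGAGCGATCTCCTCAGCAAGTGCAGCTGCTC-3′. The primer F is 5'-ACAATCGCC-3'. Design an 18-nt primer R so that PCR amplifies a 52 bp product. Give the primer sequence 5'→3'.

5'-CCCTCTCTCATTAGTAAC-3'

The forward primer binds at positions 18–26, so a 52 bp product ends at position 18 + 52 − 1 = 69.
The reverse primer anneals to the top strand over positions 52–69, i.e. to GTTACTAATGAGAGAGGG.
Its sequence written 5'→3' is the reverse complement: CCCTCTCTCATTAGTAAC.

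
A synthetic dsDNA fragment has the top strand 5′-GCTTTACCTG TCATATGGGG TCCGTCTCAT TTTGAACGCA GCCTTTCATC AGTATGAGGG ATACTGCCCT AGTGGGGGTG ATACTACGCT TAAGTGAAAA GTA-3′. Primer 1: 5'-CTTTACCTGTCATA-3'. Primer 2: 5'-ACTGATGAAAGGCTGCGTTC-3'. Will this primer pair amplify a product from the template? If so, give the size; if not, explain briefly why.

Primer 1 (CTTTACCTGTCATA) matches the top strand at positions 2–15; it acts as a forward primer.
Primer 2's reverse complement is GAACGCAGCCTTTCATCAGT, matching the top strand at positions 34–53; it acts as a reverse primer.
The 3' ends face each other across positions 2–53, giving a 52 bp product.

Yes — a 52 bp product.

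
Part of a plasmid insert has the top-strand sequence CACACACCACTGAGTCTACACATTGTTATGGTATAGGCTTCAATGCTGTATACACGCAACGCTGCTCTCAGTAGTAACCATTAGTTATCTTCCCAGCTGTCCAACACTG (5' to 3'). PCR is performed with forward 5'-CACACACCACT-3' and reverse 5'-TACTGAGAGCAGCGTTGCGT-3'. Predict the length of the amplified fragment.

The forward primer matches the template at positions 1–11.
Taking the reverse complement of TACTGAGAGCAGCGTTGCGT gives ACGCAACGCTGCTCTCAGTA, found at positions 54–73 on the template; the primer anneals here to the top strand with its 3' end pointing upstream.
Product length = (reverse-primer end) − (forward-primer start) + 1 = 73 − 1 + 1 = 73 bp.

73 bp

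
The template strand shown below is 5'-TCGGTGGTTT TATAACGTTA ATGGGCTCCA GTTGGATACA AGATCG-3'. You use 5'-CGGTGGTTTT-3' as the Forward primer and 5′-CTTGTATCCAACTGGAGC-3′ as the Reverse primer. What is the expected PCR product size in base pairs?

41 bp

Scanning the template, CGGTGGTTTT occurs at positions 2–11; this primer anneals to the bottom strand there with its 3' end pointing downstream.
Reverse complement of the reverse primer: GCTCCAGTTGGATACAAG. This occurs on the top strand at positions 25–42.
Product length = (reverse-primer end) − (forward-primer start) + 1 = 42 − 2 + 1 = 41 bp.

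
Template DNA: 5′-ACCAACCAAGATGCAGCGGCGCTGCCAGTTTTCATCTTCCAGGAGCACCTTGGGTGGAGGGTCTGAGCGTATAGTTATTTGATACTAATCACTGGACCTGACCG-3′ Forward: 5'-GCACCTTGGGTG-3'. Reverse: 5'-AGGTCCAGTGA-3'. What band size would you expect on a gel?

55 bp

Scanning the template, GCACCTTGGGTG occurs at positions 45–56; this primer anneals to the bottom strand there with its 3' end pointing downstream.
Reverse complement of the reverse primer: TCACTGGACCT. This occurs on the top strand at positions 89–99.
The product runs from position 45 to position 99, so its length is 99 − 45 + 1 = 55 bp.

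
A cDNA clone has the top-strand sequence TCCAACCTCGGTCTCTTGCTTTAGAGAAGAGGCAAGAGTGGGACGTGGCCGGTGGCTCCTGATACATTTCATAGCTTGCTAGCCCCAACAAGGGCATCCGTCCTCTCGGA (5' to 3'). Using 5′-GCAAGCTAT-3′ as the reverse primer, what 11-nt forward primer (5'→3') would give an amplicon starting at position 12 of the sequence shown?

The reverse primer's reverse complement ATAGCTTGC matches the template at positions 71–79; the product starts at position 12.
The forward primer is identical to the top strand over positions 12–22: TCTCTTGCTTT.

5'-TCTCTTGCTTT-3'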